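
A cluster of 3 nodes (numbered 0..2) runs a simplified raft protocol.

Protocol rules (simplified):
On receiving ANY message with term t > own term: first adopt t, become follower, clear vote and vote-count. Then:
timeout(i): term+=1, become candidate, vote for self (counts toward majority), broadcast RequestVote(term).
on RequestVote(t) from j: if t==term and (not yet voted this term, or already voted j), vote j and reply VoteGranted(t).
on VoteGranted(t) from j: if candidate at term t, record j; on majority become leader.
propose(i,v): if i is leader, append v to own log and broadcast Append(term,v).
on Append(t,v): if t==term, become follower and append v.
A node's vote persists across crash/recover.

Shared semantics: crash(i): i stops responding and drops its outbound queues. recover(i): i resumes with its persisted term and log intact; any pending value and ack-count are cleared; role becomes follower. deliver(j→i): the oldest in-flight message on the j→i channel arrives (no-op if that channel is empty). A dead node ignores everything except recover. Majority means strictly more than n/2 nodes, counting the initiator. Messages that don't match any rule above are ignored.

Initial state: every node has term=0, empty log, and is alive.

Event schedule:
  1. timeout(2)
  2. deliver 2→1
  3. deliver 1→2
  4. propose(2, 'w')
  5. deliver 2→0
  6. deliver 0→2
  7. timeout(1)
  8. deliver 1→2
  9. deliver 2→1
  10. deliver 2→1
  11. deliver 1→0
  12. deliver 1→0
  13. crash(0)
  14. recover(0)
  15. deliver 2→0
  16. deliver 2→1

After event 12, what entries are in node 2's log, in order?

w

1. timeout(2):  <2:cand t1 ->
2. deliver 2→1:  <1:foll t1 ->
3. deliver 1→2:  <2:lead t1 ->
4. propose(2,'w'):  <2:lead t1 w>
5. deliver 2→0:  <0:foll t1 ->
6. deliver 0→2:  nop
7. timeout(1):  <1:cand t2 ->
8. deliver 1→2:  <2:foll t2 w>
9. deliver 2→1:  nop
10. deliver 2→1:  <1:lead t2 ->
11. deliver 1→0:  <0:foll t2 ->
12. deliver 1→0:  nop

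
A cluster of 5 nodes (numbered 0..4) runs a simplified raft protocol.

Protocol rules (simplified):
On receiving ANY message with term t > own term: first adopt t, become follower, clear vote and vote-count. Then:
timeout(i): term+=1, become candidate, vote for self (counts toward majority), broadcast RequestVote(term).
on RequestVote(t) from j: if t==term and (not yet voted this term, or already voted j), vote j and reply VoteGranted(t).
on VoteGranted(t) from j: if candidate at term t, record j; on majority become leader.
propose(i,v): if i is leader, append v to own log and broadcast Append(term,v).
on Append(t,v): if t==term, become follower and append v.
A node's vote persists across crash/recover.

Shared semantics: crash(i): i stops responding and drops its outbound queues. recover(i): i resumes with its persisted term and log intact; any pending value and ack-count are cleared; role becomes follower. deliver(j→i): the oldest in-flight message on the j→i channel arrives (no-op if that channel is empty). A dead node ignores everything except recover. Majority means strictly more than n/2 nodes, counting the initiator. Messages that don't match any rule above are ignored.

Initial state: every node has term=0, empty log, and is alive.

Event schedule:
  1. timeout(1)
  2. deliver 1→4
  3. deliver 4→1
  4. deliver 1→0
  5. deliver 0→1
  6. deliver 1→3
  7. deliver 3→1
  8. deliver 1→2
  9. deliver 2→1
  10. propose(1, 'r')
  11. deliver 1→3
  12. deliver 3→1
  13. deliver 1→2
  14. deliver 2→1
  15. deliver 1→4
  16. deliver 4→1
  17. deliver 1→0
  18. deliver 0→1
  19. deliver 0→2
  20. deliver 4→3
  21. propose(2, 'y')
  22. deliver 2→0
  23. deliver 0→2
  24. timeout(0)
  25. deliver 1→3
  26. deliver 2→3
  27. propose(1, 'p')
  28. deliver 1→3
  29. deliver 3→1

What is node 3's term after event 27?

[1] timeout(1) → N1(cand t1 [-])
[2] deliver 1→4 → N4(foll t1 [-])
[3] deliver 4→1 → ∅
[4] deliver 1→0 → N0(foll t1 [-])
[5] deliver 0→1 → N1(lead t1 [-])
[6] deliver 1→3 → N3(foll t1 [-])
[7] deliver 3→1 → ∅
[8] deliver 1→2 → N2(foll t1 [-])
[9] deliver 2→1 → ∅
[10] propose(1,'r') → N1(lead t1 [r])
[11] deliver 1→3 → N3(foll t1 [r])
[12] deliver 3→1 → ∅
[13] deliver 1→2 → N2(foll t1 [r])
[14] deliver 2→1 → ∅
[15] deliver 1→4 → N4(foll t1 [r])
[16] deliver 4→1 → ∅
[17] deliver 1→0 → N0(foll t1 [r])
[18] deliver 0→1 → ∅
[19] deliver 0→2 → ∅
[20] deliver 4→3 → ∅
[21] propose(2,'y') → ∅
[22] deliver 2→0 → ∅
[23] deliver 0→2 → ∅
[24] timeout(0) → N0(cand t2 [r])
[25] deliver 1→3 → ∅
[26] deliver 2→3 → ∅
[27] propose(1,'p') → N1(lead t1 [r,p])

1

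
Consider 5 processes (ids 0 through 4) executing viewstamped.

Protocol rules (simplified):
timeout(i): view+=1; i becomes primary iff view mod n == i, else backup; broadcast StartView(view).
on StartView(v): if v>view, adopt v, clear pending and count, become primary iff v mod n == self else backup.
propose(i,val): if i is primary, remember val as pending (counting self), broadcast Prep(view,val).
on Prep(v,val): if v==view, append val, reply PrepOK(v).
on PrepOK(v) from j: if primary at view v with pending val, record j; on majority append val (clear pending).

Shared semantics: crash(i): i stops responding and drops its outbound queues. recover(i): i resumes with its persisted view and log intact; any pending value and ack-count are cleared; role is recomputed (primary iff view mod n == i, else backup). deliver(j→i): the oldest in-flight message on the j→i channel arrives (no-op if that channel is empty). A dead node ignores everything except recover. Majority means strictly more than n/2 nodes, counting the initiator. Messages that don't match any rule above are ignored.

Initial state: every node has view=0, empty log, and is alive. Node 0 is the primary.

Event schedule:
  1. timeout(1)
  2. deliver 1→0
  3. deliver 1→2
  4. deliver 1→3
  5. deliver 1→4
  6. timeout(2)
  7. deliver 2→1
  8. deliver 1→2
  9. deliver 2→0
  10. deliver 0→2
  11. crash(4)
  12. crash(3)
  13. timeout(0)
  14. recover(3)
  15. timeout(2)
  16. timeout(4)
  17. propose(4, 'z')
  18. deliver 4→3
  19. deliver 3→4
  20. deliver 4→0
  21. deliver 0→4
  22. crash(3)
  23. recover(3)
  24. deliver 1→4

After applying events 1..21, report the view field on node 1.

after 1 — timeout(1): n1:prim/v1/[-]
after 2 — deliver 1→0: n0:back/v1/[-]
after 3 — deliver 1→2: n2:back/v1/[-]
after 4 — deliver 1→3: n3:back/v1/[-]
after 5 — deliver 1→4: n4:back/v1/[-]
after 6 — timeout(2): n2:prim/v2/[-]
after 7 — deliver 2→1: n1:back/v2/[-]
after 8 — deliver 1→2: ·
after 9 — deliver 2→0: n0:back/v2/[-]
after 10 — deliver 0→2: ·
after 11 — crash(4): n4:✗back/v1/[-]
after 12 — crash(3): n3:✗back/v1/[-]
after 13 — timeout(0): n0:back/v3/[-]
after 14 — recover(3): n3:back/v1/[-]
after 15 — timeout(2): n2:back/v3/[-]
after 16 — timeout(4): ·
after 17 — propose(4,'z'): ·
after 18 — deliver 4→3: ·
after 19 — deliver 3→4: ·
after 20 — deliver 4→0: ·
after 21 — deliver 0→4: ·

2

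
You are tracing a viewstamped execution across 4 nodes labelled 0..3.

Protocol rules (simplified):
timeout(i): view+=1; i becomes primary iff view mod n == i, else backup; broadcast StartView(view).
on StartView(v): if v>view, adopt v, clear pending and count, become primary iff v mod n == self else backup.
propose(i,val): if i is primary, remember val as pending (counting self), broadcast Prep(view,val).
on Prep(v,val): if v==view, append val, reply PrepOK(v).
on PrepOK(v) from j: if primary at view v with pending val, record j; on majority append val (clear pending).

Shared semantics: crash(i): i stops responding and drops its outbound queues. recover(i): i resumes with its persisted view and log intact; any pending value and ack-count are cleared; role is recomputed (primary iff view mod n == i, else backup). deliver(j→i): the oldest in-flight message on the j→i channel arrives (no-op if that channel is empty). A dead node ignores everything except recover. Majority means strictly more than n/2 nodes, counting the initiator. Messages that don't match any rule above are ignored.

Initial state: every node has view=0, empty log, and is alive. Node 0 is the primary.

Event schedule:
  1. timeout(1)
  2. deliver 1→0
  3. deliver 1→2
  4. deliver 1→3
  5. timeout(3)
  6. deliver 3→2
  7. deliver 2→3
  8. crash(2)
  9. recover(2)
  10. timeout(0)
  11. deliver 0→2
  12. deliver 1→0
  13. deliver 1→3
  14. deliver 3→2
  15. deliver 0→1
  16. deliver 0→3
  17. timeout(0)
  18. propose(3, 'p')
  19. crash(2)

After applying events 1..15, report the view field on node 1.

2

step 1 timeout(1): 1={prim,v=1,log=-}
step 2 deliver 1→0: 0={back,v=1,log=-}
step 3 deliver 1→2: 2={back,v=1,log=-}
step 4 deliver 1→3: 3={back,v=1,log=-}
step 5 timeout(3): 3={back,v=2,log=-}
step 6 deliver 3→2: 2={prim,v=2,log=-}
step 7 deliver 2→3: —
step 8 crash(2): 2={✗prim,v=2,log=-}
step 9 recover(2): 2={prim,v=2,log=-}
step 10 timeout(0): 0={back,v=2,log=-}
step 11 deliver 0→2: —
step 12 deliver 1→0: —
step 13 deliver 1→3: —
step 14 deliver 3→2: —
step 15 deliver 0→1: 1={back,v=2,log=-}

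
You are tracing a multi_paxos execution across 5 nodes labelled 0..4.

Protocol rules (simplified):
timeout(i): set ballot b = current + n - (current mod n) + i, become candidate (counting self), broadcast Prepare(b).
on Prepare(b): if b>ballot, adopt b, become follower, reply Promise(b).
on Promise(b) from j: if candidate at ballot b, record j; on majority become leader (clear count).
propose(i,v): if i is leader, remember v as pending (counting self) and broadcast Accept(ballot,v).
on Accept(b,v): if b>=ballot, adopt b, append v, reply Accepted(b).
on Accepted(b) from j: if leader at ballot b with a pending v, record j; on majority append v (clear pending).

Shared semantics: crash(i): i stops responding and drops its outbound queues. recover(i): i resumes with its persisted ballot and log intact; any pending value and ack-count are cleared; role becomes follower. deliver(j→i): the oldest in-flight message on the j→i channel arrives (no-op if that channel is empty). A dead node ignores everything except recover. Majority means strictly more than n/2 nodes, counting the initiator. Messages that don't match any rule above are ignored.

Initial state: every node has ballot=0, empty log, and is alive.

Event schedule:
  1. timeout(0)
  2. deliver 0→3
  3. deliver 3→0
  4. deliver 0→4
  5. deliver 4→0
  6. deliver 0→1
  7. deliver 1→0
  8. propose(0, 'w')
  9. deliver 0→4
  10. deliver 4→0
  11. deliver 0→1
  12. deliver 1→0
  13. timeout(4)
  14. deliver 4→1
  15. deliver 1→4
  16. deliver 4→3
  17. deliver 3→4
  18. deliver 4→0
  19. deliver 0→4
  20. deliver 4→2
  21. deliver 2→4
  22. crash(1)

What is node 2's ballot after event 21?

14

after 1 — timeout(0): n0:cand/b5/[-]
after 2 — deliver 0→3: n3:foll/b5/[-]
after 3 — deliver 3→0: ·
after 4 — deliver 0→4: n4:foll/b5/[-]
after 5 — deliver 4→0: n0:lead/b5/[-]
after 6 — deliver 0→1: n1:foll/b5/[-]
after 7 — deliver 1→0: ·
after 8 — propose(0,'w'): ·
after 9 — deliver 0→4: n4:foll/b5/[w]
after 10 — deliver 4→0: ·
after 11 — deliver 0→1: n1:foll/b5/[w]
after 12 — deliver 1→0: n0:lead/b5/[w]
after 13 — timeout(4): n4:cand/b14/[w]
after 14 — deliver 4→1: n1:foll/b14/[w]
after 15 — deliver 1→4: ·
after 16 — deliver 4→3: n3:foll/b14/[-]
after 17 — deliver 3→4: n4:lead/b14/[w]
after 18 — deliver 4→0: n0:foll/b14/[w]
after 19 — deliver 0→4: ·
after 20 — deliver 4→2: n2:foll/b14/[-]
after 21 — deliver 2→4: ·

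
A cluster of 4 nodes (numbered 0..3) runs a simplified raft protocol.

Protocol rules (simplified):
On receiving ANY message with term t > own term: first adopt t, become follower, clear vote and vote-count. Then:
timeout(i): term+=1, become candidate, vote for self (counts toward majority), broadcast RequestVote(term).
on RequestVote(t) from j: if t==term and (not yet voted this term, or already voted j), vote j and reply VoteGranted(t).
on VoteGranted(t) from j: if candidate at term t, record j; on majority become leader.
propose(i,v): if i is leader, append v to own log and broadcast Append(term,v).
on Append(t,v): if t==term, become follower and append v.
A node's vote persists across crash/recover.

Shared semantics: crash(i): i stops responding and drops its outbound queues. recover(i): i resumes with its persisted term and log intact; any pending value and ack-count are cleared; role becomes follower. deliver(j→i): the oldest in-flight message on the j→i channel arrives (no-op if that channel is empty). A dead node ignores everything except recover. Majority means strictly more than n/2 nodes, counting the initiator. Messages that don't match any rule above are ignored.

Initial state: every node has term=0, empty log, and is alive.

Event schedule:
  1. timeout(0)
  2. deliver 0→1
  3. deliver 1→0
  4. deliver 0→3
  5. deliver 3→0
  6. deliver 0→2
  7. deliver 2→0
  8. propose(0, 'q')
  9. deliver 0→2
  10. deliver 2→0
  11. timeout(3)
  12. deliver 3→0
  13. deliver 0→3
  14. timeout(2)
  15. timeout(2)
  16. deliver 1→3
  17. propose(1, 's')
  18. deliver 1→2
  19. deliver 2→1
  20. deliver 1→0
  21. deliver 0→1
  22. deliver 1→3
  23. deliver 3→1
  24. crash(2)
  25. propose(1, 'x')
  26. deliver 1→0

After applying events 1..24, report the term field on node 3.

2

step 1 timeout(0): 0={cand,t=1,log=-}
step 2 deliver 0→1: 1={foll,t=1,log=-}
step 3 deliver 1→0: —
step 4 deliver 0→3: 3={foll,t=1,log=-}
step 5 deliver 3→0: 0={lead,t=1,log=-}
step 6 deliver 0→2: 2={foll,t=1,log=-}
step 7 deliver 2→0: —
step 8 propose(0,'q'): 0={lead,t=1,log=q}
step 9 deliver 0→2: 2={foll,t=1,log=q}
step 10 deliver 2→0: —
step 11 timeout(3): 3={cand,t=2,log=-}
step 12 deliver 3→0: 0={foll,t=2,log=q}
step 13 deliver 0→3: —
step 14 timeout(2): 2={cand,t=2,log=q}
step 15 timeout(2): 2={cand,t=3,log=q}
step 16 deliver 1→3: —
step 17 propose(1,'s'): —
step 18 deliver 1→2: —
step 19 deliver 2→1: 1={foll,t=2,log=-}
step 20 deliver 1→0: —
step 21 deliver 0→1: —
step 22 deliver 1→3: —
step 23 deliver 3→1: —
step 24 crash(2): 2={✗cand,t=3,log=q}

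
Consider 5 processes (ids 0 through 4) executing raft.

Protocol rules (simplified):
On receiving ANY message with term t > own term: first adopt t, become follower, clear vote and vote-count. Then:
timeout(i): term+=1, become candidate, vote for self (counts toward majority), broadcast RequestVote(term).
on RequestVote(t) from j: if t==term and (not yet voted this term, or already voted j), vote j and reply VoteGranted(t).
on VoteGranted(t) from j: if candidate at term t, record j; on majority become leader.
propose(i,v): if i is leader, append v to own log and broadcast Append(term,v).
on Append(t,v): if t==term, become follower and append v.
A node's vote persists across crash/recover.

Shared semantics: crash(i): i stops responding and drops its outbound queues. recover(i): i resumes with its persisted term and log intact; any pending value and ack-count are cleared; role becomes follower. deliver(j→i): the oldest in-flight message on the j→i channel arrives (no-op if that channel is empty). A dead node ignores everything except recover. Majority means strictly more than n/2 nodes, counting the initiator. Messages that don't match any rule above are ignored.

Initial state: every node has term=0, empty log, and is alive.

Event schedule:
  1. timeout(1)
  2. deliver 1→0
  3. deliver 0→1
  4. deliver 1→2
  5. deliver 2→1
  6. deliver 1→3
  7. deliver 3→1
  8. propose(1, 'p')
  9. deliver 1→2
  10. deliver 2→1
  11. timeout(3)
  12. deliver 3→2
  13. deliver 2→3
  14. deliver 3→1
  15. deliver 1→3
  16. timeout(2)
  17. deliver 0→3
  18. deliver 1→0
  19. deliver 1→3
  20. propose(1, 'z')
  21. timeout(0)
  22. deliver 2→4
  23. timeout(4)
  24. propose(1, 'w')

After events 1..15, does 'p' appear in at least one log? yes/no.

e1 timeout(1): 1[cand,t=1,-]
e2 deliver 1→0: 0[foll,t=1,-]
e3 deliver 0→1: ·
e4 deliver 1→2: 2[foll,t=1,-]
e5 deliver 2→1: 1[lead,t=1,-]
e6 deliver 1→3: 3[foll,t=1,-]
e7 deliver 3→1: ·
e8 propose(1,'p'): 1[lead,t=1,p]
e9 deliver 1→2: 2[foll,t=1,p]
e10 deliver 2→1: ·
e11 timeout(3): 3[cand,t=2,-]
e12 deliver 3→2: 2[foll,t=2,p]
e13 deliver 2→3: ·
e14 deliver 3→1: 1[foll,t=2,p]
e15 deliver 1→3: ·

yes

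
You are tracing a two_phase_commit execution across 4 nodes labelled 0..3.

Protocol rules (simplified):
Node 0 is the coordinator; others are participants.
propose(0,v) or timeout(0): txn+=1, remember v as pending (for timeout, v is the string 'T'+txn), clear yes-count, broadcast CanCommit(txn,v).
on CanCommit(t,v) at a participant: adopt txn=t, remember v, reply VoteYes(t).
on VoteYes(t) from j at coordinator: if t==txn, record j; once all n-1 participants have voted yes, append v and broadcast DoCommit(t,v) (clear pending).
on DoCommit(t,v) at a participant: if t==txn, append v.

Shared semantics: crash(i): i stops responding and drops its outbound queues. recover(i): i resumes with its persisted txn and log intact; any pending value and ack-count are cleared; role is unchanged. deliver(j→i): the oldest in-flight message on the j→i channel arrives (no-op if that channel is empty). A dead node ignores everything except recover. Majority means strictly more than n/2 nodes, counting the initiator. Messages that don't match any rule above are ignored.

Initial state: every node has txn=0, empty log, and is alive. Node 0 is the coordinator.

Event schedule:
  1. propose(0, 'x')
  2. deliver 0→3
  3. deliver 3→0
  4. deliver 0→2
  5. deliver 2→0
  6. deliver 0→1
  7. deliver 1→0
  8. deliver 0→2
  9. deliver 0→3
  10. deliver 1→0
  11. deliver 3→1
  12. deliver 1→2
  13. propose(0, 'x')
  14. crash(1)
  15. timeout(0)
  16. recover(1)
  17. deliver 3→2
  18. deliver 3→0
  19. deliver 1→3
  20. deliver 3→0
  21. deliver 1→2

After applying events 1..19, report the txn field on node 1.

1

e1 propose(0,'x'): 0[coor,t=1,-]
e2 deliver 0→3: 3[part,t=1,-]
e3 deliver 3→0: ·
e4 deliver 0→2: 2[part,t=1,-]
e5 deliver 2→0: ·
e6 deliver 0→1: 1[part,t=1,-]
e7 deliver 1→0: 0[coor,t=1,x]
e8 deliver 0→2: 2[part,t=1,x]
e9 deliver 0→3: 3[part,t=1,x]
e10 deliver 1→0: ·
e11 deliver 3→1: ·
e12 deliver 1→2: ·
e13 propose(0,'x'): 0[coor,t=2,x]
e14 crash(1): 1[✗part,t=1,-]
e15 timeout(0): 0[coor,t=3,x]
e16 recover(1): 1[part,t=1,-]
e17 deliver 3→2: ·
e18 deliver 3→0: ·
e19 deliver 1→3: ·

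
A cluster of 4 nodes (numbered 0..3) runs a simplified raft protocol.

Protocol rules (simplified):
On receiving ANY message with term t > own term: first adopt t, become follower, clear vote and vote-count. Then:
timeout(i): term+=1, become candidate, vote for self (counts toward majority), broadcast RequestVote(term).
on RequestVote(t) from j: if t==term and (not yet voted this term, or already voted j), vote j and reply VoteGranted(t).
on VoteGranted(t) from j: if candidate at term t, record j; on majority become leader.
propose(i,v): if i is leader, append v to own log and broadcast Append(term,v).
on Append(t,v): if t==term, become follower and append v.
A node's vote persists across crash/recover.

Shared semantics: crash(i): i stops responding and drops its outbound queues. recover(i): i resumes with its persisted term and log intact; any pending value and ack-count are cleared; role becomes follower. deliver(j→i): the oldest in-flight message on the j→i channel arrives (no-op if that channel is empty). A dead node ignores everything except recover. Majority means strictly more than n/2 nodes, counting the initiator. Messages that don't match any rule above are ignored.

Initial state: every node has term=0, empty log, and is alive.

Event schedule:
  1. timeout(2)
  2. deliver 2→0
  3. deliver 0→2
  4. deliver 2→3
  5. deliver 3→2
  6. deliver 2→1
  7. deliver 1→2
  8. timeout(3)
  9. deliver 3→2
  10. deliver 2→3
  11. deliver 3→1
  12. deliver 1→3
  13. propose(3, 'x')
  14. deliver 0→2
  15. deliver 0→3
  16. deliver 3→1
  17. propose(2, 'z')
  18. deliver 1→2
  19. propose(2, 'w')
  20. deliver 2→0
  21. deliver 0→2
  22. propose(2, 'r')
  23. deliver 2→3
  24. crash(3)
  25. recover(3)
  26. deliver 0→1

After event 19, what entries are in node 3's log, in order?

step 1 timeout(2): 2={cand,t=1,log=-}
step 2 deliver 2→0: 0={foll,t=1,log=-}
step 3 deliver 0→2: —
step 4 deliver 2→3: 3={foll,t=1,log=-}
step 5 deliver 3→2: 2={lead,t=1,log=-}
step 6 deliver 2→1: 1={foll,t=1,log=-}
step 7 deliver 1→2: —
step 8 timeout(3): 3={cand,t=2,log=-}
step 9 deliver 3→2: 2={foll,t=2,log=-}
step 10 deliver 2→3: —
step 11 deliver 3→1: 1={foll,t=2,log=-}
step 12 deliver 1→3: 3={lead,t=2,log=-}
step 13 propose(3,'x'): 3={lead,t=2,log=x}
step 14 deliver 0→2: —
step 15 deliver 0→3: —
step 16 deliver 3→1: 1={foll,t=2,log=x}
step 17 propose(2,'z'): —
step 18 deliver 1→2: —
step 19 propose(2,'w'): —

x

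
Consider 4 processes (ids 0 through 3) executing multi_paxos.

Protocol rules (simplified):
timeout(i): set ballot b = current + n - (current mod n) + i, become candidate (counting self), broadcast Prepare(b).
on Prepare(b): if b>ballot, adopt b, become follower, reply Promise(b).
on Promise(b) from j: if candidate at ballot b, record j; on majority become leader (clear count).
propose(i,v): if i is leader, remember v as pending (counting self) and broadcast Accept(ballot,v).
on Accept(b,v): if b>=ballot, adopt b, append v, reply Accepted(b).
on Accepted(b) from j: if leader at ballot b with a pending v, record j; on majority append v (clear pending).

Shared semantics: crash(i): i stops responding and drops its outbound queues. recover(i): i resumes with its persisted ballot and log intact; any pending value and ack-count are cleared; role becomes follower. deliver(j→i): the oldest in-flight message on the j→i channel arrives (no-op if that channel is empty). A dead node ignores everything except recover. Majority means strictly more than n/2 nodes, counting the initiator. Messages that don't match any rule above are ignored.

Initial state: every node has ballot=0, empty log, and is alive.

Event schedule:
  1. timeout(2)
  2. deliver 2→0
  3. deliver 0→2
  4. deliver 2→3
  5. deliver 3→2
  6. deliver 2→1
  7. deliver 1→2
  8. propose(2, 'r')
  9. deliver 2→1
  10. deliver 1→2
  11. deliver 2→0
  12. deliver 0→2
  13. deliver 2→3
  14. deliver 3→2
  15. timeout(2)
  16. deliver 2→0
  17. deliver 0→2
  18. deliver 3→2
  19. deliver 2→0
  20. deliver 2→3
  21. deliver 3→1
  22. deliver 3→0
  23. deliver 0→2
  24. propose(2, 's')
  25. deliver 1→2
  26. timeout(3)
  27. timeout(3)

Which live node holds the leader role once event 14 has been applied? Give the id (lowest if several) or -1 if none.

2

after 1 — timeout(2): n2:cand/b6/[-]
after 2 — deliver 2→0: n0:foll/b6/[-]
after 3 — deliver 0→2: ·
after 4 — deliver 2→3: n3:foll/b6/[-]
after 5 — deliver 3→2: n2:lead/b6/[-]
after 6 — deliver 2→1: n1:foll/b6/[-]
after 7 — deliver 1→2: ·
after 8 — propose(2,'r'): ·
after 9 — deliver 2→1: n1:foll/b6/[r]
after 10 — deliver 1→2: ·
after 11 — deliver 2→0: n0:foll/b6/[r]
after 12 — deliver 0→2: n2:lead/b6/[r]
after 13 — deliver 2→3: n3:foll/b6/[r]
after 14 — deliver 3→2: ·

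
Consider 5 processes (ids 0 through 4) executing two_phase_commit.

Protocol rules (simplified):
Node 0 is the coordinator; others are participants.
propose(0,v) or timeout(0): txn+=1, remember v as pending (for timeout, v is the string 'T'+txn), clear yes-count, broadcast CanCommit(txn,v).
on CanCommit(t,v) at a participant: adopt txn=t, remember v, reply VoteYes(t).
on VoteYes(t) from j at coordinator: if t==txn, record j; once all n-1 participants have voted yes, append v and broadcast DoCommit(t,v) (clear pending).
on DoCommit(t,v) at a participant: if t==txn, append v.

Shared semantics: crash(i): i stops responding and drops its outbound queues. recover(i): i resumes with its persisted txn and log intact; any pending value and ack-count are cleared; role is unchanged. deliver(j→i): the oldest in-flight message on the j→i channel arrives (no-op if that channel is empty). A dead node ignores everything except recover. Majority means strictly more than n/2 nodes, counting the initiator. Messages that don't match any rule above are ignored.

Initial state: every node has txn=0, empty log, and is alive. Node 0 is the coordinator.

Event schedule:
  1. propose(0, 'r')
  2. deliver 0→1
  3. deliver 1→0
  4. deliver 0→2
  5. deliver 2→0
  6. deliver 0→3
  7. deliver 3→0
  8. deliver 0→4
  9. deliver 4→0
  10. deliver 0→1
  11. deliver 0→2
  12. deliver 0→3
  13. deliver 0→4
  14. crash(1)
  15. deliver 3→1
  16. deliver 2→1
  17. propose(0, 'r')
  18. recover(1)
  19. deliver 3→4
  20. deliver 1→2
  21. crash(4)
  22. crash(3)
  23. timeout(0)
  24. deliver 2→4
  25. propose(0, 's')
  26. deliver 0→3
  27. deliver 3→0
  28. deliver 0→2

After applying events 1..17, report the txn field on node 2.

e1 propose(0,'r'): 0[coor,t=1,-]
e2 deliver 0→1: 1[part,t=1,-]
e3 deliver 1→0: ·
e4 deliver 0→2: 2[part,t=1,-]
e5 deliver 2→0: ·
e6 deliver 0→3: 3[part,t=1,-]
e7 deliver 3→0: ·
e8 deliver 0→4: 4[part,t=1,-]
e9 deliver 4→0: 0[coor,t=1,r]
e10 deliver 0→1: 1[part,t=1,r]
e11 deliver 0→2: 2[part,t=1,r]
e12 deliver 0→3: 3[part,t=1,r]
e13 deliver 0→4: 4[part,t=1,r]
e14 crash(1): 1[✗part,t=1,r]
e15 deliver 3→1: ·
e16 deliver 2→1: ·
e17 propose(0,'r'): 0[coor,t=2,r]

1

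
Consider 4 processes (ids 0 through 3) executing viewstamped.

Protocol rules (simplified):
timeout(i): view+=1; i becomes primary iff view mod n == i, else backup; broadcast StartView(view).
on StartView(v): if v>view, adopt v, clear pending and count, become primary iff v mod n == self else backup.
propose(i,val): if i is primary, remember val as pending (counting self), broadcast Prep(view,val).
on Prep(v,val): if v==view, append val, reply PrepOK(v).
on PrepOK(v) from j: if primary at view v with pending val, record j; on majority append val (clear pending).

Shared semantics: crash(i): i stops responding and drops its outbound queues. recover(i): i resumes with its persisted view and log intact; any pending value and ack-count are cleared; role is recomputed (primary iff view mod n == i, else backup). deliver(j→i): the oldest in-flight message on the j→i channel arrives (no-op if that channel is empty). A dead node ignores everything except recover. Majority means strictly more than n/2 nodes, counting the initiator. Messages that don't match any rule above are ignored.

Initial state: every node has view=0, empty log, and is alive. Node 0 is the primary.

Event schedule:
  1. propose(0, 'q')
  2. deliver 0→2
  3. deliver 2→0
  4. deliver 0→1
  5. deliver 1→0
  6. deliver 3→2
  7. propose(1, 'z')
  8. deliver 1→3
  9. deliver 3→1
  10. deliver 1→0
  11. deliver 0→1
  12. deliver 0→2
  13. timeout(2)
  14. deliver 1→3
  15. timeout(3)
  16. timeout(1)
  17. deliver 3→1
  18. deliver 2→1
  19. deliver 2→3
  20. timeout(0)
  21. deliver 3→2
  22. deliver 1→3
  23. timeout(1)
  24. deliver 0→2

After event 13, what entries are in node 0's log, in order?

[1] propose(0,'q') → ∅
[2] deliver 0→2 → N2(back v0 [q])
[3] deliver 2→0 → ∅
[4] deliver 0→1 → N1(back v0 [q])
[5] deliver 1→0 → N0(prim v0 [q])
[6] deliver 3→2 → ∅
[7] propose(1,'z') → ∅
[8] deliver 1→3 → ∅
[9] deliver 3→1 → ∅
[10] deliver 1→0 → ∅
[11] deliver 0→1 → ∅
[12] deliver 0→2 → ∅
[13] timeout(2) → N2(back v1 [q])

q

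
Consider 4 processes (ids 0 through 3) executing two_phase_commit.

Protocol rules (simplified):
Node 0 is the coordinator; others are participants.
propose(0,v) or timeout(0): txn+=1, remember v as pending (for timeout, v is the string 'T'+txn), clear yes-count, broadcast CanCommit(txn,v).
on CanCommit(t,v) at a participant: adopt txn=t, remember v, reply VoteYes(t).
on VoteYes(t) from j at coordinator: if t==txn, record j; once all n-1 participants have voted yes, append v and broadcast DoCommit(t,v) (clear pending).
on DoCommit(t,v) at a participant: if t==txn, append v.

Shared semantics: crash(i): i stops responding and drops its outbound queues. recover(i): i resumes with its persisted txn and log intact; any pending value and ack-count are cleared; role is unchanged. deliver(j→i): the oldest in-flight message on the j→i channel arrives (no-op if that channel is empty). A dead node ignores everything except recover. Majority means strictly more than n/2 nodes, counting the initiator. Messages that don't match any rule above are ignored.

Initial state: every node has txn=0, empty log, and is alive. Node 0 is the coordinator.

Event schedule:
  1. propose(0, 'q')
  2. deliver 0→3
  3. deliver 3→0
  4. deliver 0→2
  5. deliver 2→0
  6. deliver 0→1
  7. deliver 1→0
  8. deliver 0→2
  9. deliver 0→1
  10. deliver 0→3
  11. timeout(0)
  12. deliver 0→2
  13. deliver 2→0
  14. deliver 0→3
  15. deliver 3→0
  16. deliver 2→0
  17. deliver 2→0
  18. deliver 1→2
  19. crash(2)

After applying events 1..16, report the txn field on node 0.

2

e1 propose(0,'q'): 0[coor,t=1,-]
e2 deliver 0→3: 3[part,t=1,-]
e3 deliver 3→0: ·
e4 deliver 0→2: 2[part,t=1,-]
e5 deliver 2→0: ·
e6 deliver 0→1: 1[part,t=1,-]
e7 deliver 1→0: 0[coor,t=1,q]
e8 deliver 0→2: 2[part,t=1,q]
e9 deliver 0→1: 1[part,t=1,q]
e10 deliver 0→3: 3[part,t=1,q]
e11 timeout(0): 0[coor,t=2,q]
e12 deliver 0→2: 2[part,t=2,q]
e13 deliver 2→0: ·
e14 deliver 0→3: 3[part,t=2,q]
e15 deliver 3→0: ·
e16 deliver 2→0: ·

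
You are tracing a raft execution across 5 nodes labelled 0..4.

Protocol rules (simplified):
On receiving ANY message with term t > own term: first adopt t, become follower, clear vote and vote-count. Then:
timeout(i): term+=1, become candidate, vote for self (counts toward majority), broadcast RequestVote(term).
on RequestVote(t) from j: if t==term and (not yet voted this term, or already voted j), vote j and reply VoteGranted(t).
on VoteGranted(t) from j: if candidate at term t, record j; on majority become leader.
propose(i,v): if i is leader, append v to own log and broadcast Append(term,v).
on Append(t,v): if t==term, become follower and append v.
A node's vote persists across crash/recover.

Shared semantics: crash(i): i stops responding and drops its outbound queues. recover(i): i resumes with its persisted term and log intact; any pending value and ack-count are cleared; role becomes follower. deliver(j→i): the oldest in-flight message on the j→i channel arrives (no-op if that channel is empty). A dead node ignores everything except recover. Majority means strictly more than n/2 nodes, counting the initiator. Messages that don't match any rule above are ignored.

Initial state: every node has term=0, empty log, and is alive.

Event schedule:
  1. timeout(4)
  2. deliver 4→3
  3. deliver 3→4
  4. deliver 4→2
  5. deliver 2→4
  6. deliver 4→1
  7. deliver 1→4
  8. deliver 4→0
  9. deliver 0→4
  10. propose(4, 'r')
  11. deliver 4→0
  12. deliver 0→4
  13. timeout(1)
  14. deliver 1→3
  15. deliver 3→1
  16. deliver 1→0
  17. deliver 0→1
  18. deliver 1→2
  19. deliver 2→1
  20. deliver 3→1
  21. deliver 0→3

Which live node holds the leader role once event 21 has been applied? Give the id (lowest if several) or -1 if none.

1

e1 timeout(4): 4[cand,t=1,-]
e2 deliver 4→3: 3[foll,t=1,-]
e3 deliver 3→4: ·
e4 deliver 4→2: 2[foll,t=1,-]
e5 deliver 2→4: 4[lead,t=1,-]
e6 deliver 4→1: 1[foll,t=1,-]
e7 deliver 1→4: ·
e8 deliver 4→0: 0[foll,t=1,-]
e9 deliver 0→4: ·
e10 propose(4,'r'): 4[lead,t=1,r]
e11 deliver 4→0: 0[foll,t=1,r]
e12 deliver 0→4: ·
e13 timeout(1): 1[cand,t=2,-]
e14 deliver 1→3: 3[foll,t=2,-]
e15 deliver 3→1: ·
e16 deliver 1→0: 0[foll,t=2,r]
e17 deliver 0→1: 1[lead,t=2,-]
e18 deliver 1→2: 2[foll,t=2,-]
e19 deliver 2→1: ·
e20 deliver 3→1: ·
e21 deliver 0→3: ·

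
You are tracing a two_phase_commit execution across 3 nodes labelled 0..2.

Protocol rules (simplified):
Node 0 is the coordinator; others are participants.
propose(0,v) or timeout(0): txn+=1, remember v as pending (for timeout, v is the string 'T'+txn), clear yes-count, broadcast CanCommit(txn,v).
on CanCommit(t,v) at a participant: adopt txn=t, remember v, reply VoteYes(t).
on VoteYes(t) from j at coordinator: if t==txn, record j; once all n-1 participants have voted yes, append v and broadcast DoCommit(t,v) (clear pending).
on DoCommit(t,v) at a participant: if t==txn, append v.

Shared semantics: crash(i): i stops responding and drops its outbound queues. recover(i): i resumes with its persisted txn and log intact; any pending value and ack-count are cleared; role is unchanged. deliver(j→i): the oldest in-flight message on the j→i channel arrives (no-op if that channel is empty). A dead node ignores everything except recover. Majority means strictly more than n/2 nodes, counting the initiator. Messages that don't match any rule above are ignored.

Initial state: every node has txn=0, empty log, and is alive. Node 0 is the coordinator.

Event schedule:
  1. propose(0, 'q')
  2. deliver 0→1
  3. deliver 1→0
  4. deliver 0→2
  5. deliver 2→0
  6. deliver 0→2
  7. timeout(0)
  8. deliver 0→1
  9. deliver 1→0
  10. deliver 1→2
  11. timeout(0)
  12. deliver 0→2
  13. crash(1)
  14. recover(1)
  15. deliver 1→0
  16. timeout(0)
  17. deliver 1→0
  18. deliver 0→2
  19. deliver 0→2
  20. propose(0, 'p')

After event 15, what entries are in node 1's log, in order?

q

[1] propose(0,'q') → N0(coor t1 [-])
[2] deliver 0→1 → N1(part t1 [-])
[3] deliver 1→0 → ∅
[4] deliver 0→2 → N2(part t1 [-])
[5] deliver 2→0 → N0(coor t1 [q])
[6] deliver 0→2 → N2(part t1 [q])
[7] timeout(0) → N0(coor t2 [q])
[8] deliver 0→1 → N1(part t1 [q])
[9] deliver 1→0 → ∅
[10] deliver 1→2 → ∅
[11] timeout(0) → N0(coor t3 [q])
[12] deliver 0→2 → N2(part t2 [q])
[13] crash(1) → N1(✗part t1 [q])
[14] recover(1) → N1(part t1 [q])
[15] deliver 1→0 → ∅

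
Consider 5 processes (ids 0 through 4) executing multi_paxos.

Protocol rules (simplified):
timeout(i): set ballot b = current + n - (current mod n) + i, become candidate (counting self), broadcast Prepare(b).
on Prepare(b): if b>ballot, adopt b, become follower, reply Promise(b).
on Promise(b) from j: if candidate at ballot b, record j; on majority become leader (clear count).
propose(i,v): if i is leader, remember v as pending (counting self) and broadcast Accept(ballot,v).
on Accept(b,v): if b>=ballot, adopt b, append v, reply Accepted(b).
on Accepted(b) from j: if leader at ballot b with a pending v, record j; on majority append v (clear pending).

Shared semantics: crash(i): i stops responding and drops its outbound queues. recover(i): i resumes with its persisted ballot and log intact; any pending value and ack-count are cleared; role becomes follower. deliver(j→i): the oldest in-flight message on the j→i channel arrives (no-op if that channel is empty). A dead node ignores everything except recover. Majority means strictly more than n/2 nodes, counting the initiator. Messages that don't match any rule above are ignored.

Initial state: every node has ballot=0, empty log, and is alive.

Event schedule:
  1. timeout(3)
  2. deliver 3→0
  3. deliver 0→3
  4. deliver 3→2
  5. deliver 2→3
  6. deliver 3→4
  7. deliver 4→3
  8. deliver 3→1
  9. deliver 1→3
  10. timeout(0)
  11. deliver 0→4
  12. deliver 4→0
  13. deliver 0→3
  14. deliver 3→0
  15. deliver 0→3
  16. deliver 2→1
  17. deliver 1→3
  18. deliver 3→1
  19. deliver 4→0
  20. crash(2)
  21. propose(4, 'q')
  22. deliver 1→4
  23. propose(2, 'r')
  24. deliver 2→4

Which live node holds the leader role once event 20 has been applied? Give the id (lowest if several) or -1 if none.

[1] timeout(3) → N3(cand b8 [-])
[2] deliver 3→0 → N0(foll b8 [-])
[3] deliver 0→3 → ∅
[4] deliver 3→2 → N2(foll b8 [-])
[5] deliver 2→3 → N3(lead b8 [-])
[6] deliver 3→4 → N4(foll b8 [-])
[7] deliver 4→3 → ∅
[8] deliver 3→1 → N1(foll b8 [-])
[9] deliver 1→3 → ∅
[10] timeout(0) → N0(cand b10 [-])
[11] deliver 0→4 → N4(foll b10 [-])
[12] deliver 4→0 → ∅
[13] deliver 0→3 → N3(foll b10 [-])
[14] deliver 3→0 → N0(lead b10 [-])
[15] deliver 0→3 → ∅
[16] deliver 2→1 → ∅
[17] deliver 1→3 → ∅
[18] deliver 3→1 → ∅
[19] deliver 4→0 → ∅
[20] crash(2) → N2(✗foll b8 [-])

0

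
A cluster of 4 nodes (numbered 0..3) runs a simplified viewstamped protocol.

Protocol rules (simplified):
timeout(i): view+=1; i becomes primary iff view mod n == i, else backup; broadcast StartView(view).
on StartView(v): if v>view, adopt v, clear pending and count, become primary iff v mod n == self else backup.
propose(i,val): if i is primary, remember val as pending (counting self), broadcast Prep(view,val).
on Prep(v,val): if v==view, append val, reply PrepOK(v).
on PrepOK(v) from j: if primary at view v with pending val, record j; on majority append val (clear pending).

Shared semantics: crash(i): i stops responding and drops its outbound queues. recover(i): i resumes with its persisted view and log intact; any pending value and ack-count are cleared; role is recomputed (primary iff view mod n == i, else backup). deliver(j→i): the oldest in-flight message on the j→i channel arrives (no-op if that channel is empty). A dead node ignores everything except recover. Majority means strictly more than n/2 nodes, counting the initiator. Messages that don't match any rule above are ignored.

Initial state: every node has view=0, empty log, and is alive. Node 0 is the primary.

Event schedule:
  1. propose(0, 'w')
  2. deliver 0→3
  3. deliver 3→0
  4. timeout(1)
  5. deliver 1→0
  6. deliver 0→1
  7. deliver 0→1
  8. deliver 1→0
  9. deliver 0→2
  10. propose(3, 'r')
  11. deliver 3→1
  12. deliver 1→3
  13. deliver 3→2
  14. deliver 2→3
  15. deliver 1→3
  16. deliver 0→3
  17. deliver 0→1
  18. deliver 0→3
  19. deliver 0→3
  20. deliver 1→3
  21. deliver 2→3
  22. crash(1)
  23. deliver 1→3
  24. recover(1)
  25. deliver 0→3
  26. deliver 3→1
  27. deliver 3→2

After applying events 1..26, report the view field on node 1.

[1] propose(0,'w') → ∅
[2] deliver 0→3 → N3(back v0 [w])
[3] deliver 3→0 → ∅
[4] timeout(1) → N1(prim v1 [-])
[5] deliver 1→0 → N0(back v1 [-])
[6] deliver 0→1 → ∅
[7] deliver 0→1 → ∅
[8] deliver 1→0 → ∅
[9] deliver 0→2 → N2(back v0 [w])
[10] propose(3,'r') → ∅
[11] deliver 3→1 → ∅
[12] deliver 1→3 → N3(back v1 [w])
[13] deliver 3→2 → ∅
[14] deliver 2→3 → ∅
[15] deliver 1→3 → ∅
[16] deliver 0→3 → ∅
[17] deliver 0→1 → ∅
[18] deliver 0→3 → ∅
[19] deliver 0→3 → ∅
[20] deliver 1→3 → ∅
[21] deliver 2→3 → ∅
[22] crash(1) → N1(✗prim v1 [-])
[23] deliver 1→3 → ∅
[24] recover(1) → N1(prim v1 [-])
[25] deliver 0→3 → ∅
[26] deliver 3→1 → ∅

1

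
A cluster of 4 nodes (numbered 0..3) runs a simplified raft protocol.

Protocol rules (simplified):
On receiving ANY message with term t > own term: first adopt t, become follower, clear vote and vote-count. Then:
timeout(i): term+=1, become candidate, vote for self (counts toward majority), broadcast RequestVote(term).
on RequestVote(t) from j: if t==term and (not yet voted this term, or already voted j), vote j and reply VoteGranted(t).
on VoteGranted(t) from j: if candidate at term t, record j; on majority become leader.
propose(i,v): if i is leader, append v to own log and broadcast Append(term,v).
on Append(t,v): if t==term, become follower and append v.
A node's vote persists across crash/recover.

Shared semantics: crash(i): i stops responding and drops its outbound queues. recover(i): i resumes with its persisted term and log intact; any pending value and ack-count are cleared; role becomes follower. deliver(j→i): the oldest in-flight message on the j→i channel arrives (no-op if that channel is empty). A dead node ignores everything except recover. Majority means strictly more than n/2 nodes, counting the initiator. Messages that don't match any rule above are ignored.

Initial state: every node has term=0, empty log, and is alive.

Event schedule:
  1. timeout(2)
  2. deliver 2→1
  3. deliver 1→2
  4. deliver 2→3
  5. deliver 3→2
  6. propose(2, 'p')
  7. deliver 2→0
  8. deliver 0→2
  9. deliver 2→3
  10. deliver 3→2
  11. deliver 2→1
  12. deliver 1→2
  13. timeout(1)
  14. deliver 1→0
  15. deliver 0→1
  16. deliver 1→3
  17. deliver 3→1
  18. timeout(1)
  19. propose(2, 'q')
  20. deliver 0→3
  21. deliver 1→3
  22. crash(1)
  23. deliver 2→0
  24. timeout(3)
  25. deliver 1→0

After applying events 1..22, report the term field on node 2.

[1] timeout(2) → N2(cand t1 [-])
[2] deliver 2→1 → N1(foll t1 [-])
[3] deliver 1→2 → ∅
[4] deliver 2→3 → N3(foll t1 [-])
[5] deliver 3→2 → N2(lead t1 [-])
[6] propose(2,'p') → N2(lead t1 [p])
[7] deliver 2→0 → N0(foll t1 [-])
[8] deliver 0→2 → ∅
[9] deliver 2→3 → N3(foll t1 [p])
[10] deliver 3→2 → ∅
[11] deliver 2→1 → N1(foll t1 [p])
[12] deliver 1→2 → ∅
[13] timeout(1) → N1(cand t2 [p])
[14] deliver 1→0 → N0(foll t2 [-])
[15] deliver 0→1 → ∅
[16] deliver 1→3 → N3(foll t2 [p])
[17] deliver 3→1 → N1(lead t2 [p])
[18] timeout(1) → N1(cand t3 [p])
[19] propose(2,'q') → N2(lead t1 [p,q])
[20] deliver 0→3 → ∅
[21] deliver 1→3 → N3(foll t3 [p])
[22] crash(1) → N1(✗cand t3 [p])

1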